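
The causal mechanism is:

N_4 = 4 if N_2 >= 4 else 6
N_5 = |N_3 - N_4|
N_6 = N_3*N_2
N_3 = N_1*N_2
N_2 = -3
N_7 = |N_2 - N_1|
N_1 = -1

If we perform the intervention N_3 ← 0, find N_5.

do(N_3=0) replaces the equation N_3 = N_1*N_2 with the constant N_3 = 0.
N_4 = 4 if N_2 >= 4 else 6  [with N_2=-3]  = 6
N_5 = |N_3 - N_4|  [with N_3=0, N_4=6]  = 6

6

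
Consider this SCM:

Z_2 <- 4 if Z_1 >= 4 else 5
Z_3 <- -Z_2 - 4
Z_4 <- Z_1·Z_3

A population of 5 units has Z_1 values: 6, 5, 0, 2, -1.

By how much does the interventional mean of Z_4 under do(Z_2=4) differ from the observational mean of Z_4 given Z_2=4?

24.8

Under do(Z_2=4), Z_2's equation is replaced by Z_2=4 for every unit. Per-unit Z_4: -48, -40, 0, -16, 8. Mean = -19.2.
Observing Z_2=4 restricts to units where Z_2's equation naturally yields 4: Z_1 ∈ {6, 5}. In that subpopulation Z_4 = -48, -40, mean -44.
Difference = -19.2 − (-44) = 24.8.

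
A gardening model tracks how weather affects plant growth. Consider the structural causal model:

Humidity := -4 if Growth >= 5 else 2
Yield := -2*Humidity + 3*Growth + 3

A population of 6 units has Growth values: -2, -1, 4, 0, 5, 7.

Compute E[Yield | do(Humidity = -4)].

17.5

Every unit gets Humidity=-4 under the intervention. Yield values become 5, 8, 23, 11, 26, 32; E[Yield|do(Humidity=-4)] = 17.5.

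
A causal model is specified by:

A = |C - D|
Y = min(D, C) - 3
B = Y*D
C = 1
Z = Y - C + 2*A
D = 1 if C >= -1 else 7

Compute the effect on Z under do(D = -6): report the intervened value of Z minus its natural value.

7

do(D=-6) replaces the equation D = 1 if C >= -1 else 7 with the constant D = -6.
Y = min(D, C) - 3  [with D=-6, C=1]  = -9
A = |C - D|  [with C=1, D=-6]  = 7
Z = Y - C + 2*A  [with Y=-9, C=1, A=7]  = 4
Without intervention: D = 1 if C >= -1 else 7  [with C=1]  = 1; Y = min(D, C) - 3  [with D=1, C=1]  = -2; A = |C - D|  [with C=1, D=1]  = 0; Z = Y - C + 2*A  [with Y=-2, C=1, A=0]  = -3.
Change = 4 − (-3) = 7.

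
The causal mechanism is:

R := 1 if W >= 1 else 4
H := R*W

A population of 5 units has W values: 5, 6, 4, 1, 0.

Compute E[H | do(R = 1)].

Every unit gets R=1 under the intervention. H values become 5, 6, 4, 1, 0; E[H|do(R=1)] = 3.2.

3.2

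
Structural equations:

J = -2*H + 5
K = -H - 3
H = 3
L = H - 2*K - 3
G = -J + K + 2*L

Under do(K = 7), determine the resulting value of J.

-1

Under do(K=7), the mechanism K = -H - 3 is discarded; K is fixed at 7.
Since J is not a descendant of the intervened variable, it is unaffected.
J = -2*H + 5  [with H=3]  = -1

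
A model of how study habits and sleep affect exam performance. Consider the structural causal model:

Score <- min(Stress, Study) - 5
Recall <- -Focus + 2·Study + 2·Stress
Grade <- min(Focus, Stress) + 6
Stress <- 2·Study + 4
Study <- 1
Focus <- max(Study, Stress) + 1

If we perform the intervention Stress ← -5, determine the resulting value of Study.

Under do(Stress=-5), the mechanism Stress <- 2·Study + 4 is discarded; Stress is fixed at -5.
Study is not downstream of the intervention, so its value is determined by the original equations.

1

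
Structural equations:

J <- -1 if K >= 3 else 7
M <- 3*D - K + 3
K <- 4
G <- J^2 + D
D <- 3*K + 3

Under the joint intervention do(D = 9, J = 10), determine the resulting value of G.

Under do(D = 9, J = 10), each intervened variable's structural equation is replaced by its fixed value.
G = J^2 + D  [with J=10, D=9]  = 109

109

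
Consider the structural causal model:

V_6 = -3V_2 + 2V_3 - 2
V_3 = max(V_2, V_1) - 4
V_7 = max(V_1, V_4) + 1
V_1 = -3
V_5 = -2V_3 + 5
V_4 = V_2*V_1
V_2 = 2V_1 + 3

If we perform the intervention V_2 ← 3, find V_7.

-2

Under do(V_2=3), the mechanism V_2 = 2V_1 + 3 is discarded; V_2 is fixed at 3.
V_4 = V_2*V_1  [with V_2=3, V_1=-3]  = -9
V_7 = max(V_1, V_4) + 1  [with V_1=-3, V_4=-9]  = -2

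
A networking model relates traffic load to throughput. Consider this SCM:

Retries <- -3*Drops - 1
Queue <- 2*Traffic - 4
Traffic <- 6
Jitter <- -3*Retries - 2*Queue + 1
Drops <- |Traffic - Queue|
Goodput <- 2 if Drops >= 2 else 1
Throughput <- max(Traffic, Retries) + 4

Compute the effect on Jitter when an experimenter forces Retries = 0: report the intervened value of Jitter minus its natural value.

Intervening sets Retries = 0 and removes its equation (Retries <- -3*Drops - 1).
Queue = 2*Traffic - 4  [with Traffic=6]  = 8
Jitter = -3*Retries - 2*Queue + 1  [with Retries=0, Queue=8]  = -15
Without intervention: Queue = 2*Traffic - 4  [with Traffic=6]  = 8; Drops = |Traffic - Queue|  [with Traffic=6, Queue=8]  = 2; Retries = -3*Drops - 1  [with Drops=2]  = -7; Jitter = -3*Retries - 2*Queue + 1  [with Retries=-7, Queue=8]  = 6.
Change = -15 − 6 = -21.

-21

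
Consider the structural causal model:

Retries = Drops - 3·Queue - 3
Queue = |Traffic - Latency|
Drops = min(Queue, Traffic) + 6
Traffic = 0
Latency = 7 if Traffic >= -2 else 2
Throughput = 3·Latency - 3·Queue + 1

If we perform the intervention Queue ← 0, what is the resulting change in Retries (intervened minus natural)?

do(Queue=0) replaces the equation Queue = |Traffic - Latency| with the constant Queue = 0.
Drops = min(Queue, Traffic) + 6  [with Queue=0, Traffic=0]  = 6
Retries = Drops - 3·Queue - 3  [with Drops=6, Queue=0]  = 3
Without intervention: Latency = 7 if Traffic >= -2 else 2  [with Traffic=0]  = 7; Queue = |Traffic - Latency|  [with Traffic=0, Latency=7]  = 7; Drops = min(Queue, Traffic) + 6  [with Queue=7, Traffic=0]  = 6; Retries = Drops - 3·Queue - 3  [with Drops=6, Queue=7]  = -18.
Change = 3 − (-18) = 21.

21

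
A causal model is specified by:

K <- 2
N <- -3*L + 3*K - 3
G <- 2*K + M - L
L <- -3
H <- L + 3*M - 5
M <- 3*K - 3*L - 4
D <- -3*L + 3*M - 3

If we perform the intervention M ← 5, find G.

The intervention breaks the incoming arrows to M: M <- 3*K - 3*L - 4 no longer applies, and M = 5.
G = 2*K + M - L  [with K=2, M=5, L=-3]  = 12

12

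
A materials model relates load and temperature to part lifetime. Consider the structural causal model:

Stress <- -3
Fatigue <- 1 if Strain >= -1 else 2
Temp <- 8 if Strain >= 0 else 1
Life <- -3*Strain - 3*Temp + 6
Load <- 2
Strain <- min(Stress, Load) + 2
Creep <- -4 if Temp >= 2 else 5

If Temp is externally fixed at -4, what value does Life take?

The intervention breaks the incoming arrows to Temp: Temp <- 8 if Strain >= 0 else 1 no longer applies, and Temp = -4.
Strain = min(Stress, Load) + 2  [with Stress=-3, Load=2]  = -1
Life = -3*Strain - 3*Temp + 6  [with Strain=-1, Temp=-4]  = 21

21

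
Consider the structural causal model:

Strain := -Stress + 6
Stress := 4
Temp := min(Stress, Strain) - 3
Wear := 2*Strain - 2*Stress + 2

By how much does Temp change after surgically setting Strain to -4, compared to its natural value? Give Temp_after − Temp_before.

The intervention breaks the incoming arrows to Strain: Strain := -Stress + 6 no longer applies, and Strain = -4.
Temp = min(Stress, Strain) - 3  [with Stress=4, Strain=-4]  = -7
Without intervention: Strain = -Stress + 6  [with Stress=4]  = 2; Temp = min(Stress, Strain) - 3  [with Stress=4, Strain=2]  = -1.
Change = -7 − (-1) = -6.

-6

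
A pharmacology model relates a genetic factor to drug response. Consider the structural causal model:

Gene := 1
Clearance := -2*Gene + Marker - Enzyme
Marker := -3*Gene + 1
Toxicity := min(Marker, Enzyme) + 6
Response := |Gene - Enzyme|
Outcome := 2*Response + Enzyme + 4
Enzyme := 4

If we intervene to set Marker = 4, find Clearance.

-2

The intervention breaks the incoming arrows to Marker: Marker := -3*Gene + 1 no longer applies, and Marker = 4.
Clearance = -2*Gene + Marker - Enzyme  [with Gene=1, Marker=4, Enzyme=4]  = -2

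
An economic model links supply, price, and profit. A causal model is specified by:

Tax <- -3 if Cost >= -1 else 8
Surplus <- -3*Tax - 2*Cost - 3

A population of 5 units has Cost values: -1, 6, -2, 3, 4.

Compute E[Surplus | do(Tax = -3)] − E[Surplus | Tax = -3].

2

Under do(Tax=-3), Tax's equation is replaced by Tax=-3 for every unit. Per-unit Surplus: 8, -6, 10, 0, -2. Mean = 2.
E[Surplus|Tax=-3] averages over only the 4 units with Tax=-3 (Cost = -1, 6, 3, 4): Surplus = 8, -6, 0, -2, mean 0.
Difference = 2 − 0 = 2.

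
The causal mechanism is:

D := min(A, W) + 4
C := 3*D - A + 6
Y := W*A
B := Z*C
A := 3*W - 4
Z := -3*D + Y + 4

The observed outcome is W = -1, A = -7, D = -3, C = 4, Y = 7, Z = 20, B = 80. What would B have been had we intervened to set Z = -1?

Intervening sets Z = -1 and removes its equation (Z := -3*D + Y + 4).
A = 3*W - 4  [with W=-1]  = -7
D = min(A, W) + 4  [with A=-7, W=-1]  = -3
C = 3*D - A + 6  [with D=-3, A=-7]  = 4
B = Z*C  [with Z=-1, C=4]  = -4

-4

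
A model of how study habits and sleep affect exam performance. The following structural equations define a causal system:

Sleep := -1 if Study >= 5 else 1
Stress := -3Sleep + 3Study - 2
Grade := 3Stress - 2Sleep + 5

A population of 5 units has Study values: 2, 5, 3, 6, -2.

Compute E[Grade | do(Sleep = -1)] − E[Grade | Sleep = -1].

do(Sleep=-1) breaks Sleep's dependence on Study. With Sleep=-1 fixed, Grade across the units is 28, 55, 37, 64, -8, mean 35.2.
E[Grade|Sleep=-1] averages over only the 2 units with Sleep=-1 (Study = 5, 6): Grade = 55, 64, mean 59.5.
Difference = 35.2 − 59.5 = -24.3.

-24.3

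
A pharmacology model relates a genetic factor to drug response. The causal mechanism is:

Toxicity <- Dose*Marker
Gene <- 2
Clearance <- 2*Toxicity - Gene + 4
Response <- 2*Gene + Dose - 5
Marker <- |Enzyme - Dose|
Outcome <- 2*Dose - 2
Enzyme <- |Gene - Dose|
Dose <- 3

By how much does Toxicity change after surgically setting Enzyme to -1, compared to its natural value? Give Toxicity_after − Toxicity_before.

The intervention breaks the incoming arrows to Enzyme: Enzyme <- |Gene - Dose| no longer applies, and Enzyme = -1.
Marker = |Enzyme - Dose|  [with Enzyme=-1, Dose=3]  = 4
Toxicity = Dose*Marker  [with Dose=3, Marker=4]  = 12
Without intervention: Enzyme = |Gene - Dose|  [with Gene=2, Dose=3]  = 1; Marker = |Enzyme - Dose|  [with Enzyme=1, Dose=3]  = 2; Toxicity = Dose*Marker  [with Dose=3, Marker=2]  = 6.
Change = 12 − 6 = 6.

6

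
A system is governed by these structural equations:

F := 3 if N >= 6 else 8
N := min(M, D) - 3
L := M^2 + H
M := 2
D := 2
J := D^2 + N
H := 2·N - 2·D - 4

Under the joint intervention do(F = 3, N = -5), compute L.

-14

Setting F = 3, N = -5 by intervention discards those variables' equations.
H = 2·N - 2·D - 4  [with N=-5, D=2]  = -18
L = M^2 + H  [with M=2, H=-18]  = -14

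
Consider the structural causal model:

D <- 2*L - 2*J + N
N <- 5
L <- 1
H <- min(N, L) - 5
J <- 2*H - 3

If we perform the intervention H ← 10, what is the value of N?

Under do(H=10), the mechanism H <- min(N, L) - 5 is discarded; H is fixed at 10.
N is not downstream of the intervention, so its value is determined by the original equations.

5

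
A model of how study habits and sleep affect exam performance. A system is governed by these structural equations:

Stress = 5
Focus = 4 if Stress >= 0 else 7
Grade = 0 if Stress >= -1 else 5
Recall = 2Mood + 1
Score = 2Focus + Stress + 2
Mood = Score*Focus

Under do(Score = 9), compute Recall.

73

do(Score=9) replaces the equation Score = 2Focus + Stress + 2 with the constant Score = 9.
Focus = 4 if Stress >= 0 else 7  [with Stress=5]  = 4
Mood = Score*Focus  [with Score=9, Focus=4]  = 36
Recall = 2Mood + 1  [with Mood=36]  = 73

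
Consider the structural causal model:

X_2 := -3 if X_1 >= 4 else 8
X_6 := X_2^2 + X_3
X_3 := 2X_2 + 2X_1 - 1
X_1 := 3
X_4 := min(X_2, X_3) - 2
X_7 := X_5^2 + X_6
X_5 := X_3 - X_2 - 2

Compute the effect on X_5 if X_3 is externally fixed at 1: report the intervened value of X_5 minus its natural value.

do(X_3=1) replaces the equation X_3 := 2X_2 + 2X_1 - 1 with the constant X_3 = 1.
X_2 = -3 if X_1 >= 4 else 8  [with X_1=3]  = 8
X_5 = X_3 - X_2 - 2  [with X_3=1, X_2=8]  = -9
Without intervention: X_2 = -3 if X_1 >= 4 else 8  [with X_1=3]  = 8; X_3 = 2X_2 + 2X_1 - 1  [with X_2=8, X_1=3]  = 21; X_5 = X_3 - X_2 - 2  [with X_3=21, X_2=8]  = 11.
Change = -9 − 11 = -20.

-20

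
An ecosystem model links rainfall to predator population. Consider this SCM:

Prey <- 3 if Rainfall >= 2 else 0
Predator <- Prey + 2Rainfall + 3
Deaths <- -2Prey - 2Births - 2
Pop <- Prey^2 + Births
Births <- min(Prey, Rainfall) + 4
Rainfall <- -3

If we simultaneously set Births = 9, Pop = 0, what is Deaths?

Setting Births = 9, Pop = 0 by intervention discards those variables' equations.
Prey = 3 if Rainfall >= 2 else 0  [with Rainfall=-3]  = 0
Deaths = -2Prey - 2Births - 2  [with Prey=0, Births=9]  = -20

-20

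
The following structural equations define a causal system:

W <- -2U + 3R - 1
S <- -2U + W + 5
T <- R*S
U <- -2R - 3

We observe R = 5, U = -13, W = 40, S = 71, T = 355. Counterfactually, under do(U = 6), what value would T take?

do(U=6) replaces the equation U <- -2R - 3 with the constant U = 6.
W = -2U + 3R - 1  [with U=6, R=5]  = 2
S = -2U + W + 5  [with U=6, W=2]  = -5
T = R*S  [with R=5, S=-5]  = -25

-25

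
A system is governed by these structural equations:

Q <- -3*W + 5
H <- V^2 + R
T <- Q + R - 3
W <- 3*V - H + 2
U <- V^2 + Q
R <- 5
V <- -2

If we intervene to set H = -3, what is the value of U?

The intervention breaks the incoming arrows to H: H <- V^2 + R no longer applies, and H = -3.
W = 3*V - H + 2  [with V=-2, H=-3]  = -1
Q = -3*W + 5  [with W=-1]  = 8
U = V^2 + Q  [with V=-2, Q=8]  = 12

12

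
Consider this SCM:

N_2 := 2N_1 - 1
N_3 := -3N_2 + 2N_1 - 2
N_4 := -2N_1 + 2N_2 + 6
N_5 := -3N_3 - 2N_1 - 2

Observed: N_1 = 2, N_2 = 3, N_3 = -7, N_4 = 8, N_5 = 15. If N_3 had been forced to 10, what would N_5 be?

do(N_3=10) replaces the equation N_3 := -3N_2 + 2N_1 - 2 with the constant N_3 = 10.
N_5 = -3N_3 - 2N_1 - 2  [with N_3=10, N_1=2]  = -36

-36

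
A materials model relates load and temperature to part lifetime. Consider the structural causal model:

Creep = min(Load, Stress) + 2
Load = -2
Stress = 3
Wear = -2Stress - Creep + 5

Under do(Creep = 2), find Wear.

-3

The intervention breaks the incoming arrows to Creep: Creep = min(Load, Stress) + 2 no longer applies, and Creep = 2.
Wear = -2Stress - Creep + 5  [with Stress=3, Creep=2]  = -3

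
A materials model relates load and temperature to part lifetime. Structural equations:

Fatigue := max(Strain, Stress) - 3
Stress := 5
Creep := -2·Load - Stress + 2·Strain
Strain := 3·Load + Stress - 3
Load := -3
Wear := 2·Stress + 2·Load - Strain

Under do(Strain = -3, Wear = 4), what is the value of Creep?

The joint intervention fixes Strain = -3, Wear = 4, removing each variable's own equation.
Creep = -2·Load - Stress + 2·Strain  [with Load=-3, Stress=5, Strain=-3]  = -5

-5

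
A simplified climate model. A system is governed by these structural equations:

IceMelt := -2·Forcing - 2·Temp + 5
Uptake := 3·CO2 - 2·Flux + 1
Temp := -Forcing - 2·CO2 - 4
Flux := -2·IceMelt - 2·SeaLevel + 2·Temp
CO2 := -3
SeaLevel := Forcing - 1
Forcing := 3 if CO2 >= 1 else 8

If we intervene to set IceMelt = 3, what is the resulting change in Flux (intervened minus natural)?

-4

Under do(IceMelt=3), the mechanism IceMelt := -2·Forcing - 2·Temp + 5 is discarded; IceMelt is fixed at 3.
Forcing = 3 if CO2 >= 1 else 8  [with CO2=-3]  = 8
Temp = -Forcing - 2·CO2 - 4  [with Forcing=8, CO2=-3]  = -6
SeaLevel = Forcing - 1  [with Forcing=8]  = 7
Flux = -2·IceMelt - 2·SeaLevel + 2·Temp  [with IceMelt=3, SeaLevel=7, Temp=-6]  = -32
Without intervention: Forcing = 3 if CO2 >= 1 else 8  [with CO2=-3]  = 8; Temp = -Forcing - 2·CO2 - 4  [with Forcing=8, CO2=-3]  = -6; IceMelt = -2·Forcing - 2·Temp + 5  [with Forcing=8, Temp=-6]  = 1; SeaLevel = Forcing - 1  [with Forcing=8]  = 7; Flux = -2·IceMelt - 2·SeaLevel + 2·Temp  [with IceMelt=1, SeaLevel=7, Temp=-6]  = -28.
Change = -32 − (-28) = -4.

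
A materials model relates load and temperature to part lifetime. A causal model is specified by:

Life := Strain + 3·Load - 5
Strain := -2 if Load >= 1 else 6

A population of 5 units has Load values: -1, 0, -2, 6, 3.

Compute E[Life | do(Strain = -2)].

-3.4

do(Strain=-2) breaks Strain's dependence on Load. With Strain=-2 fixed, Life across the units is -10, -7, -13, 11, 2, mean -3.4.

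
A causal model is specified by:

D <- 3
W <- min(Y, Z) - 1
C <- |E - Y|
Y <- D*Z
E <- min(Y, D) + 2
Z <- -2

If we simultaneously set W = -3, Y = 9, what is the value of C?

Under do(W = -3, Y = 9), each intervened variable's structural equation is replaced by its fixed value.
E = min(Y, D) + 2  [with Y=9, D=3]  = 5
C = |E - Y|  [with E=5, Y=9]  = 4

4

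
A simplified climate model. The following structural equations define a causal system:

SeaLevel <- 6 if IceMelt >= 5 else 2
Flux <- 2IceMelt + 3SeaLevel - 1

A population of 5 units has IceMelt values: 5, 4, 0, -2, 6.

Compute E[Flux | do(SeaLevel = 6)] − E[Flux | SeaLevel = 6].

-5.8

Every unit gets SeaLevel=6 under the intervention. Flux values become 27, 25, 17, 13, 29; E[Flux|do(SeaLevel=6)] = 22.2.
Conditioning on SeaLevel=6 selects the 2 unit(s) with IceMelt ∈ {5, 6}. Their Flux values: 27, 29. Mean = 28.
Difference = 22.2 − 28 = -5.8.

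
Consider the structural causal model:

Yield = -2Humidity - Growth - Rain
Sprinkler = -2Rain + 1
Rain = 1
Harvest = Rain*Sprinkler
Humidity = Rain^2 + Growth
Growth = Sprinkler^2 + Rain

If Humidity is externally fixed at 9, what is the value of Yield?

Intervening sets Humidity = 9 and removes its equation (Humidity = Rain^2 + Growth).
Sprinkler = -2Rain + 1  [with Rain=1]  = -1
Growth = Sprinkler^2 + Rain  [with Sprinkler=-1, Rain=1]  = 2
Yield = -2Humidity - Growth - Rain  [with Humidity=9, Growth=2, Rain=1]  = -21

-21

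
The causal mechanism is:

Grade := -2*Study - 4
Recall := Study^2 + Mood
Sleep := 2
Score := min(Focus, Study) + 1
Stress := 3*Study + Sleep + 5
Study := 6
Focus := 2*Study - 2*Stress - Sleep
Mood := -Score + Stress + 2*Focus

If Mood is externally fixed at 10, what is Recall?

46

Intervening sets Mood = 10 and removes its equation (Mood := -Score + Stress + 2*Focus).
Recall = Study^2 + Mood  [with Study=6, Mood=10]  = 46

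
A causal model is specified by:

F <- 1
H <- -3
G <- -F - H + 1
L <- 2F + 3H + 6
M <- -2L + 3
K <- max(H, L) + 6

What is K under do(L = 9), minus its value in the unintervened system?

Under do(L=9), the mechanism L <- 2F + 3H + 6 is discarded; L is fixed at 9.
K = max(H, L) + 6  [with H=-3, L=9]  = 15
Without intervention: L = 2F + 3H + 6  [with F=1, H=-3]  = -1; K = max(H, L) + 6  [with H=-3, L=-1]  = 5.
Change = 15 − 5 = 10.

10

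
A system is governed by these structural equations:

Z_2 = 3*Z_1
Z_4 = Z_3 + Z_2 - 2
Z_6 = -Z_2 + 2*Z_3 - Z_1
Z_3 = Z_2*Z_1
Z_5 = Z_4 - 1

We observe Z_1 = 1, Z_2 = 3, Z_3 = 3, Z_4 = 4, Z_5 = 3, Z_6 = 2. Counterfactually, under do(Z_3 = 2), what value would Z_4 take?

The intervention breaks the incoming arrows to Z_3: Z_3 = Z_2*Z_1 no longer applies, and Z_3 = 2.
Z_2 = 3*Z_1  [with Z_1=1]  = 3
Z_4 = Z_3 + Z_2 - 2  [with Z_3=2, Z_2=3]  = 3

3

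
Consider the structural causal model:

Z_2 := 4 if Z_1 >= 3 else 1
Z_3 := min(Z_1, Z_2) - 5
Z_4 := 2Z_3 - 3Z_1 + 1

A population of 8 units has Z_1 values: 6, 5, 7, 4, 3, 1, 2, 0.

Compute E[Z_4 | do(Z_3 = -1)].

-11.5

Every unit gets Z_3=-1 under the intervention. Z_4 values become -19, -16, -22, -13, -10, -4, -7, -1; E[Z_4|do(Z_3=-1)] = -11.5.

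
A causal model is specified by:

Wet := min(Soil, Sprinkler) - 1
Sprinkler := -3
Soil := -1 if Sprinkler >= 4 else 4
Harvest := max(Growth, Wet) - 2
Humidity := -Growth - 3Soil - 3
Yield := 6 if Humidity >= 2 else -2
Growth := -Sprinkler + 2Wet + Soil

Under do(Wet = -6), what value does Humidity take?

do(Wet=-6) replaces the equation Wet := min(Soil, Sprinkler) - 1 with the constant Wet = -6.
Soil = -1 if Sprinkler >= 4 else 4  [with Sprinkler=-3]  = 4
Growth = -Sprinkler + 2Wet + Soil  [with Sprinkler=-3, Wet=-6, Soil=4]  = -5
Humidity = -Growth - 3Soil - 3  [with Growth=-5, Soil=4]  = -10

-10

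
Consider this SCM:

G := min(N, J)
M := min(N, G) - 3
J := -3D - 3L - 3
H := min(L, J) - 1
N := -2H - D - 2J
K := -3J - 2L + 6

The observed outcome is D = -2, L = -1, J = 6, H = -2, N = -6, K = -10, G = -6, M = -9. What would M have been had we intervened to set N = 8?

3

do(N=8) replaces the equation N := -2H - D - 2J with the constant N = 8.
J = -3D - 3L - 3  [with D=-2, L=-1]  = 6
G = min(N, J)  [with N=8, J=6]  = 6
M = min(N, G) - 3  [with N=8, G=6]  = 3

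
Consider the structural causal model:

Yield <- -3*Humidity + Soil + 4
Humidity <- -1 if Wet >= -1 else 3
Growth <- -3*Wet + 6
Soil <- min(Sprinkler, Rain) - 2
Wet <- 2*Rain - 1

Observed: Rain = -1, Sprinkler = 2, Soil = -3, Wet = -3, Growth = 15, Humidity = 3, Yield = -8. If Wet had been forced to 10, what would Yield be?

The intervention breaks the incoming arrows to Wet: Wet <- 2*Rain - 1 no longer applies, and Wet = 10.
Soil = min(Sprinkler, Rain) - 2  [with Sprinkler=2, Rain=-1]  = -3
Humidity = -1 if Wet >= -1 else 3  [with Wet=10]  = -1
Yield = -3*Humidity + Soil + 4  [with Humidity=-1, Soil=-3]  = 4

4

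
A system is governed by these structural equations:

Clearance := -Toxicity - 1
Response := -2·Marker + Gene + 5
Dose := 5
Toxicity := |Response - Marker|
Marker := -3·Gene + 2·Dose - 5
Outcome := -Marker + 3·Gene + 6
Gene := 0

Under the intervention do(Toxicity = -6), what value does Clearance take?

5

The intervention breaks the incoming arrows to Toxicity: Toxicity := |Response - Marker| no longer applies, and Toxicity = -6.
Clearance = -Toxicity - 1  [with Toxicity=-6]  = 5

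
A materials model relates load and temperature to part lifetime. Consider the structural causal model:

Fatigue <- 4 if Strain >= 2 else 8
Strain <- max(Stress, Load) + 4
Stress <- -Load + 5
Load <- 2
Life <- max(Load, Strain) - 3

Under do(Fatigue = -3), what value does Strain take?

Under do(Fatigue=-3), the mechanism Fatigue <- 4 if Strain >= 2 else 8 is discarded; Fatigue is fixed at -3.
Since Strain is not a descendant of the intervened variable, it is unaffected.
Stress = -Load + 5  [with Load=2]  = 3
Strain = max(Stress, Load) + 4  [with Stress=3, Load=2]  = 7

7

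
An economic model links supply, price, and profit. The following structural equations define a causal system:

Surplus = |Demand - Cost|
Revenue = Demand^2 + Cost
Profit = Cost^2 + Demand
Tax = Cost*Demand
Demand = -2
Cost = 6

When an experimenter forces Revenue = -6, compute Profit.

do(Revenue=-6) replaces the equation Revenue = Demand^2 + Cost with the constant Revenue = -6.
Profit is not downstream of the intervention, so its value is determined by the original equations.
Profit = Cost^2 + Demand  [with Cost=6, Demand=-2]  = 34

34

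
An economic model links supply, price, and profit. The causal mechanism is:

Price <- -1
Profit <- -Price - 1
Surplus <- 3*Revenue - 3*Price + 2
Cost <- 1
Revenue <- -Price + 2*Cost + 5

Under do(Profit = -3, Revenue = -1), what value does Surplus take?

2

The joint intervention fixes Profit = -3, Revenue = -1, removing each variable's own equation.
Surplus = 3*Revenue - 3*Price + 2  [with Revenue=-1, Price=-1]  = 2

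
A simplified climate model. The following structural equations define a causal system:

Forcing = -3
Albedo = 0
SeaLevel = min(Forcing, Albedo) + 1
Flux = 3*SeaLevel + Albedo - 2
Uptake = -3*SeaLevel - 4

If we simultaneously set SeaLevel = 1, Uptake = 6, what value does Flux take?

The joint intervention fixes SeaLevel = 1, Uptake = 6, removing each variable's own equation.
Flux = 3*SeaLevel + Albedo - 2  [with SeaLevel=1, Albedo=0]  = 1

1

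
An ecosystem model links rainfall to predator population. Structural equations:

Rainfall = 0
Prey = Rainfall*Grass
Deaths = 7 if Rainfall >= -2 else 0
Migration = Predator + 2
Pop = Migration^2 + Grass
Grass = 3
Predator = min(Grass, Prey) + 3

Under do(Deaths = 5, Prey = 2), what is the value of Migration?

7

The joint intervention fixes Deaths = 5, Prey = 2, removing each variable's own equation.
Predator = min(Grass, Prey) + 3  [with Grass=3, Prey=2]  = 5
Migration = Predator + 2  [with Predator=5]  = 7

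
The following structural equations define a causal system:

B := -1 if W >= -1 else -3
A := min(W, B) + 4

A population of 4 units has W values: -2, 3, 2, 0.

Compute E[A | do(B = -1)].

2.75

Under do(B=-1), B's equation is replaced by B=-1 for every unit. Per-unit A: 2, 3, 3, 3. Mean = 2.75.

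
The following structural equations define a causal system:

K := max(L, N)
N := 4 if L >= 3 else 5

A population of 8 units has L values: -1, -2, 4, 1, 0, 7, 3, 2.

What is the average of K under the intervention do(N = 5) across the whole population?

Under do(N=5), N's equation is replaced by N=5 for every unit. Per-unit K: 5, 5, 5, 5, 5, 7, 5, 5. Mean = 5.25.

5.25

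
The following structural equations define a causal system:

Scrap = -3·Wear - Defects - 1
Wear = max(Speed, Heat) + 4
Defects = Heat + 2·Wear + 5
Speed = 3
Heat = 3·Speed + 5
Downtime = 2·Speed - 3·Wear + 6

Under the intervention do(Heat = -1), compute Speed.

Under do(Heat=-1), the mechanism Heat = 3·Speed + 5 is discarded; Heat is fixed at -1.
Speed is not downstream of the intervention, so its value is determined by the original equations.

3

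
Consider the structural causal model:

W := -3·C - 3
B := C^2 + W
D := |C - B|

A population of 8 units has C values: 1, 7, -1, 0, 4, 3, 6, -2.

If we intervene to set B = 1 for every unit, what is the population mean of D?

do(B=1) breaks B's dependence on C. With B=1 fixed, D across the units is 0, 6, 2, 1, 3, 2, 5, 3, mean 2.75.

2.75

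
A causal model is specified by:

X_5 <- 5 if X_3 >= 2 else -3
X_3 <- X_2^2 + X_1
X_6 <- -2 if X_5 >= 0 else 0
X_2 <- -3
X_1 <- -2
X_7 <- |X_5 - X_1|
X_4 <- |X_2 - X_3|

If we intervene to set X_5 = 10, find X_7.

12

Under do(X_5=10), the mechanism X_5 <- 5 if X_3 >= 2 else -3 is discarded; X_5 is fixed at 10.
X_7 = |X_5 - X_1|  [with X_5=10, X_1=-2]  = 12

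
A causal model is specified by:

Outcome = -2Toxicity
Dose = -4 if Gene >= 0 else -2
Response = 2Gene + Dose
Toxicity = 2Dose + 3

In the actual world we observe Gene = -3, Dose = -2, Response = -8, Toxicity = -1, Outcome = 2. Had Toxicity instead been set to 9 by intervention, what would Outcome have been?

Intervening sets Toxicity = 9 and removes its equation (Toxicity = 2Dose + 3).
Outcome = -2Toxicity  [with Toxicity=9]  = -18

-18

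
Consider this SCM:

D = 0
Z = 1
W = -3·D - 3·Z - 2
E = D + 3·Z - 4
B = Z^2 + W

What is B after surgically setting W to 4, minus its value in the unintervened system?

do(W=4) replaces the equation W = -3·D - 3·Z - 2 with the constant W = 4.
B = Z^2 + W  [with Z=1, W=4]  = 5
Without intervention: W = -3·D - 3·Z - 2  [with D=0, Z=1]  = -5; B = Z^2 + W  [with Z=1, W=-5]  = -4.
Change = 5 − (-4) = 9.

9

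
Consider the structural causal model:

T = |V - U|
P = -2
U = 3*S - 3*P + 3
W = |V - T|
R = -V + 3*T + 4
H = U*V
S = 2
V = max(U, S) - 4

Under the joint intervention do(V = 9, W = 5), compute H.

135

Setting V = 9, W = 5 by intervention discards those variables' equations.
U = 3*S - 3*P + 3  [with S=2, P=-2]  = 15
H = U*V  [with U=15, V=9]  = 135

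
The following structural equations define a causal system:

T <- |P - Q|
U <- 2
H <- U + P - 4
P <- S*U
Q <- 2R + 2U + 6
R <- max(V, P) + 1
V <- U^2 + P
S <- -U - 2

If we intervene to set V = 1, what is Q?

14

Under do(V=1), the mechanism V <- U^2 + P is discarded; V is fixed at 1.
S = -U - 2  [with U=2]  = -4
P = S*U  [with S=-4, U=2]  = -8
R = max(V, P) + 1  [with V=1, P=-8]  = 2
Q = 2R + 2U + 6  [with R=2, U=2]  = 14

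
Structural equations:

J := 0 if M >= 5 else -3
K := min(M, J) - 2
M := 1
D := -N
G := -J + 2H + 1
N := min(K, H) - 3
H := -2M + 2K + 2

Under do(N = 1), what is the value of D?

Under do(N=1), the mechanism N := min(K, H) - 3 is discarded; N is fixed at 1.
D = -N  [with N=1]  = -1

-1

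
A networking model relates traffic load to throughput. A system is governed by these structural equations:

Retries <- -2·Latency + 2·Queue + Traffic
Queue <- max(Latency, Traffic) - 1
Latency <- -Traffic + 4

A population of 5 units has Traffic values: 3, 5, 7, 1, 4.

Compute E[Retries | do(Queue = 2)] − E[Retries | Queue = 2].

6

Under do(Queue=2), Queue's equation is replaced by Queue=2 for every unit. Per-unit Retries: 5, 11, 17, -1, 8. Mean = 8.
Observing Queue=2 restricts to units where Queue's equation naturally yields 2: Traffic ∈ {3, 1}. In that subpopulation Retries = 5, -1, mean 2.
Difference = 8 − 2 = 6.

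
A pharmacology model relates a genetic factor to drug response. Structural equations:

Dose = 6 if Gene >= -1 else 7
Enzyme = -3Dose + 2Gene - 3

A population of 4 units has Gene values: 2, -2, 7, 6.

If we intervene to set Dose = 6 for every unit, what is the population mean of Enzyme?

-14.5

Under do(Dose=6), Dose's equation is replaced by Dose=6 for every unit. Per-unit Enzyme: -17, -25, -7, -9. Mean = -14.5.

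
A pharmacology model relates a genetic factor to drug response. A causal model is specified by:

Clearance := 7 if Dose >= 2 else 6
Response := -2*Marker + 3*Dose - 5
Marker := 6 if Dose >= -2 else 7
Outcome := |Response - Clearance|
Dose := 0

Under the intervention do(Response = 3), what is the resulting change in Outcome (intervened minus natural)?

-20

do(Response=3) replaces the equation Response := -2*Marker + 3*Dose - 5 with the constant Response = 3.
Clearance = 7 if Dose >= 2 else 6  [with Dose=0]  = 6
Outcome = |Response - Clearance|  [with Response=3, Clearance=6]  = 3
Without intervention: Marker = 6 if Dose >= -2 else 7  [with Dose=0]  = 6; Response = -2*Marker + 3*Dose - 5  [with Marker=6, Dose=0]  = -17; Clearance = 7 if Dose >= 2 else 6  [with Dose=0]  = 6; Outcome = |Response - Clearance|  [with Response=-17, Clearance=6]  = 23.
Change = 3 − 23 = -20.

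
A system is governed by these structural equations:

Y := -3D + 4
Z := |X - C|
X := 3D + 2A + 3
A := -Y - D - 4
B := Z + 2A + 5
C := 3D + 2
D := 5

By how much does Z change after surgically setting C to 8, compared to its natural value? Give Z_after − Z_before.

The intervention breaks the incoming arrows to C: C := 3D + 2 no longer applies, and C = 8.
Y = -3D + 4  [with D=5]  = -11
A = -Y - D - 4  [with Y=-11, D=5]  = 2
X = 3D + 2A + 3  [with D=5, A=2]  = 22
Z = |X - C|  [with X=22, C=8]  = 14
Without intervention: Y = -3D + 4  [with D=5]  = -11; A = -Y - D - 4  [with Y=-11, D=5]  = 2; X = 3D + 2A + 3  [with D=5, A=2]  = 22; C = 3D + 2  [with D=5]  = 17; Z = |X - C|  [with X=22, C=17]  = 5.
Change = 14 − 5 = 9.

9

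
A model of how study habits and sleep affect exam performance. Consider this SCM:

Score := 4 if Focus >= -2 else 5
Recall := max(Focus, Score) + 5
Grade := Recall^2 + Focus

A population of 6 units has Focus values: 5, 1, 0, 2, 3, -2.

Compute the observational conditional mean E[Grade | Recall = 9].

81.8

Observing Recall=9 restricts to units where Recall's equation naturally yields 9: Focus ∈ {1, 0, 2, 3, -2}. In that subpopulation Grade = 82, 81, 83, 84, 79, mean 81.8.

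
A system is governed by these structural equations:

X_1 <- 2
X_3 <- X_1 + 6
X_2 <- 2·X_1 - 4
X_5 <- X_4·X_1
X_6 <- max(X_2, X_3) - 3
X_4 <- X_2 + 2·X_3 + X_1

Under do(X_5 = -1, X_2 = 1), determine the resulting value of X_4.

Setting X_5 = -1, X_2 = 1 by intervention discards those variables' equations.
X_3 = X_1 + 6  [with X_1=2]  = 8
X_4 = X_2 + 2·X_3 + X_1  [with X_2=1, X_3=8, X_1=2]  = 19

19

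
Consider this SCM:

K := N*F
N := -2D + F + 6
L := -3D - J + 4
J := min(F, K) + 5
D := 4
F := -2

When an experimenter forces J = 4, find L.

The intervention breaks the incoming arrows to J: J := min(F, K) + 5 no longer applies, and J = 4.
L = -3D - J + 4  [with D=4, J=4]  = -12

-12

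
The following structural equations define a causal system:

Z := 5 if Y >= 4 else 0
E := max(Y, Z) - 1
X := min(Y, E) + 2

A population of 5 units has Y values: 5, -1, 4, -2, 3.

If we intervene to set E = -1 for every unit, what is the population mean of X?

0.8

Every unit gets E=-1 under the intervention. X values become 1, 1, 1, 0, 1; E[X|do(E=-1)] = 0.8.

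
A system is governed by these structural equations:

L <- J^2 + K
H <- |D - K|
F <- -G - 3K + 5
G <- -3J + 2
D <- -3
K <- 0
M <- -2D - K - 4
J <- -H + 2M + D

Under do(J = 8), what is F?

27

do(J=8) replaces the equation J <- -H + 2M + D with the constant J = 8.
G = -3J + 2  [with J=8]  = -22
F = -G - 3K + 5  [with G=-22, K=0]  = 27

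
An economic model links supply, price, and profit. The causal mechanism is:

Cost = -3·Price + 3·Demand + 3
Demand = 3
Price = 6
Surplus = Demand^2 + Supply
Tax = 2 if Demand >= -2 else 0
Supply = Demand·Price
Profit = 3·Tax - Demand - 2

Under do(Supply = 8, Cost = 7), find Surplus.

Under do(Supply = 8, Cost = 7), each intervened variable's structural equation is replaced by its fixed value.
Surplus = Demand^2 + Supply  [with Demand=3, Supply=8]  = 17

17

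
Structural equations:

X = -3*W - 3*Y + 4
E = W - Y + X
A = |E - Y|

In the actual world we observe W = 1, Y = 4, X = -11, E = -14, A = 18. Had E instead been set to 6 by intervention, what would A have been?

2

Intervening sets E = 6 and removes its equation (E = W - Y + X).
A = |E - Y|  [with E=6, Y=4]  = 2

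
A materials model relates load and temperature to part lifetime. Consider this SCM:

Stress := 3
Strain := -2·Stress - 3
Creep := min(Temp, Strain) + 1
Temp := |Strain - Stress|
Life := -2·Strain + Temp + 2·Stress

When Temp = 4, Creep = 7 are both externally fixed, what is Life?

Setting Temp = 4, Creep = 7 by intervention discards those variables' equations.
Strain = -2·Stress - 3  [with Stress=3]  = -9
Life = -2·Strain + Temp + 2·Stress  [with Strain=-9, Temp=4, Stress=3]  = 28

28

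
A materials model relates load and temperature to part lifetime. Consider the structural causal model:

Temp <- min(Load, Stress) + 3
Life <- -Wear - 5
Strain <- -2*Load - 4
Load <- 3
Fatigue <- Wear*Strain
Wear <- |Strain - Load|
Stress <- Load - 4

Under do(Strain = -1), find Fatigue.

The intervention breaks the incoming arrows to Strain: Strain <- -2*Load - 4 no longer applies, and Strain = -1.
Wear = |Strain - Load|  [with Strain=-1, Load=3]  = 4
Fatigue = Wear*Strain  [with Wear=4, Strain=-1]  = -4

-4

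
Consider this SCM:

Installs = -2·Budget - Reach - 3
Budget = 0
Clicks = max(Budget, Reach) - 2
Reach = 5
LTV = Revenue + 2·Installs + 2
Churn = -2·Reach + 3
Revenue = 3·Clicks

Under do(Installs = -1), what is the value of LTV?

The intervention breaks the incoming arrows to Installs: Installs = -2·Budget - Reach - 3 no longer applies, and Installs = -1.
Clicks = max(Budget, Reach) - 2  [with Budget=0, Reach=5]  = 3
Revenue = 3·Clicks  [with Clicks=3]  = 9
LTV = Revenue + 2·Installs + 2  [with Revenue=9, Installs=-1]  = 9

9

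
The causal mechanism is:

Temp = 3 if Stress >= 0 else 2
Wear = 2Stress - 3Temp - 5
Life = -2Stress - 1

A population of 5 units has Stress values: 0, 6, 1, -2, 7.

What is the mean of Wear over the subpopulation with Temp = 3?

Conditioning on Temp=3 selects the 4 unit(s) with Stress ∈ {0, 6, 1, 7}. Their Wear values: -14, -2, -12, 0. Mean = -7.

-7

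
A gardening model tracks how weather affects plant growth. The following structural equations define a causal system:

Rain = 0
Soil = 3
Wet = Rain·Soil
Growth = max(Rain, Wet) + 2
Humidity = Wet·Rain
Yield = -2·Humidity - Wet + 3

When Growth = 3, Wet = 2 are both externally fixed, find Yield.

The joint intervention fixes Growth = 3, Wet = 2, removing each variable's own equation.
Humidity = Wet·Rain  [with Wet=2, Rain=0]  = 0
Yield = -2·Humidity - Wet + 3  [with Humidity=0, Wet=2]  = 1

1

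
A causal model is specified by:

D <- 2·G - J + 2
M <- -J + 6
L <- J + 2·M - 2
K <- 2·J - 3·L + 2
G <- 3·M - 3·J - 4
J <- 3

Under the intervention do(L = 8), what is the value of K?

The intervention breaks the incoming arrows to L: L <- J + 2·M - 2 no longer applies, and L = 8.
K = 2·J - 3·L + 2  [with J=3, L=8]  = -16

-16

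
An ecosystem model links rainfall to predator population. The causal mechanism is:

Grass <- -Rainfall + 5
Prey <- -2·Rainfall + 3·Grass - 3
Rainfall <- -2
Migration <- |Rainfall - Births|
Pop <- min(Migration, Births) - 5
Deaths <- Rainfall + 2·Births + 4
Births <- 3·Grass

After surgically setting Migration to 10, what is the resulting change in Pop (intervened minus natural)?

Intervening sets Migration = 10 and removes its equation (Migration <- |Rainfall - Births|).
Grass = -Rainfall + 5  [with Rainfall=-2]  = 7
Births = 3·Grass  [with Grass=7]  = 21
Pop = min(Migration, Births) - 5  [with Migration=10, Births=21]  = 5
Without intervention: Grass = -Rainfall + 5  [with Rainfall=-2]  = 7; Births = 3·Grass  [with Grass=7]  = 21; Migration = |Rainfall - Births|  [with Rainfall=-2, Births=21]  = 23; Pop = min(Migration, Births) - 5  [with Migration=23, Births=21]  = 16.
Change = 5 − 16 = -11.

-11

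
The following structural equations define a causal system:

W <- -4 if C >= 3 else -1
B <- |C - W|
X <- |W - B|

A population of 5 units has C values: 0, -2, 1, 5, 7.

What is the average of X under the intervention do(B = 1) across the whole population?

The intervention sets B=1 in all 5 units regardless of C. Recomputing X per unit gives 2, 2, 2, 5, 5; average 3.2.

3.2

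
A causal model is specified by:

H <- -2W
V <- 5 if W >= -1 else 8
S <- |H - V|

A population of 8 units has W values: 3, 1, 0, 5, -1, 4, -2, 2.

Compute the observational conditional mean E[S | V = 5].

E[S|V=5] averages over only the 7 units with V=5 (W = 3, 1, 0, 5, -1, 4, 2): S = 11, 7, 5, 15, 3, 13, 9, mean 9.

9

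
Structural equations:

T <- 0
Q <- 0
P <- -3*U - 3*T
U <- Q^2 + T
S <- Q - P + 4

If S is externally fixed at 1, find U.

0

do(S=1) replaces the equation S <- Q - P + 4 with the constant S = 1.
U is not downstream of the intervention, so its value is determined by the original equations.
U = Q^2 + T  [with Q=0, T=0]  = 0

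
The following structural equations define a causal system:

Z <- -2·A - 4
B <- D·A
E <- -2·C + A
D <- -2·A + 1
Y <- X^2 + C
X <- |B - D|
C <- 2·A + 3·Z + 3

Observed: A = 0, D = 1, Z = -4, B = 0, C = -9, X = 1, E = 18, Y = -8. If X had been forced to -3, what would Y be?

0

Intervening sets X = -3 and removes its equation (X <- |B - D|).
Z = -2·A - 4  [with A=0]  = -4
C = 2·A + 3·Z + 3  [with A=0, Z=-4]  = -9
Y = X^2 + C  [with X=-3, C=-9]  = 0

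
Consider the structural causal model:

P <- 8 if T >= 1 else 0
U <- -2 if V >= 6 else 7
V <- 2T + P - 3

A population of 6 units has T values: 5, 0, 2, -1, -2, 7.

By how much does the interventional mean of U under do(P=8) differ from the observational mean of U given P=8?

do(P=8) breaks P's dependence on T. With P=8 fixed, U across the units is -2, 7, -2, 7, 7, -2, mean 2.5.
Observing P=8 restricts to units where P's equation naturally yields 8: T ∈ {5, 2, 7}. In that subpopulation U = -2, -2, -2, mean -2.
Difference = 2.5 − (-2) = 4.5.

4.5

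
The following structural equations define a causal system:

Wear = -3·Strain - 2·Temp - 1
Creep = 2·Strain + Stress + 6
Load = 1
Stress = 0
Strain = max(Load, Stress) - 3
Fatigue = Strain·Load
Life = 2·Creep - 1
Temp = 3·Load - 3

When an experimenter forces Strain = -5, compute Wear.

The intervention breaks the incoming arrows to Strain: Strain = max(Load, Stress) - 3 no longer applies, and Strain = -5.
Temp = 3·Load - 3  [with Load=1]  = 0
Wear = -3·Strain - 2·Temp - 1  [with Strain=-5, Temp=0]  = 14

14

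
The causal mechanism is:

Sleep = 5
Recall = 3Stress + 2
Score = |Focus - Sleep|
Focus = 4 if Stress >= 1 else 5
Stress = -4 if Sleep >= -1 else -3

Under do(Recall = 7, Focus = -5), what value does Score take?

10

Under do(Recall = 7, Focus = -5), each intervened variable's structural equation is replaced by its fixed value.
Score = |Focus - Sleep|  [with Focus=-5, Sleep=5]  = 10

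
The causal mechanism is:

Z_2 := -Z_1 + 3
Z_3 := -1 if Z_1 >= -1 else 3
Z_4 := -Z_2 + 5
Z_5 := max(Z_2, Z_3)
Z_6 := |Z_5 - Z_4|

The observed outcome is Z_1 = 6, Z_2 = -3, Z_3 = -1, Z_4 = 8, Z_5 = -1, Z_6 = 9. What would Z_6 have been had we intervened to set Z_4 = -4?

3

Under do(Z_4=-4), the mechanism Z_4 := -Z_2 + 5 is discarded; Z_4 is fixed at -4.
Z_2 = -Z_1 + 3  [with Z_1=6]  = -3
Z_3 = -1 if Z_1 >= -1 else 3  [with Z_1=6]  = -1
Z_5 = max(Z_2, Z_3)  [with Z_2=-3, Z_3=-1]  = -1
Z_6 = |Z_5 - Z_4|  [with Z_5=-1, Z_4=-4]  = 3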